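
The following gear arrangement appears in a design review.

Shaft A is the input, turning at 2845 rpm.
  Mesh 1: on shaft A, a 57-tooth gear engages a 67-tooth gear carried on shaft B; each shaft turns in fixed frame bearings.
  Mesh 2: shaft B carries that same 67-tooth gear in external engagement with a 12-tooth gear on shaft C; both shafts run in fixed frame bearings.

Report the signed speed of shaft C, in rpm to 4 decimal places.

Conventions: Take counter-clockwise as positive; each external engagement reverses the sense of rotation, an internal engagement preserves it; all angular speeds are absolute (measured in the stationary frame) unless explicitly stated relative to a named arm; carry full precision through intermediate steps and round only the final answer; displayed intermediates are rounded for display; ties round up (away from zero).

+13513.7500 rpm

recognized (3 fixed axles, 2 meshes): fixed-axis compound train
mesh 1 [57T→67T]: ω = 2845.0000×57/67 = 2420.3731 rpm, sense flips to −
mesh 2 [67T→12T]: ω = 2420.3731×67/12 = 13513.7500 rpm, sense flips to +
signed output speed = +13513.7500 rpm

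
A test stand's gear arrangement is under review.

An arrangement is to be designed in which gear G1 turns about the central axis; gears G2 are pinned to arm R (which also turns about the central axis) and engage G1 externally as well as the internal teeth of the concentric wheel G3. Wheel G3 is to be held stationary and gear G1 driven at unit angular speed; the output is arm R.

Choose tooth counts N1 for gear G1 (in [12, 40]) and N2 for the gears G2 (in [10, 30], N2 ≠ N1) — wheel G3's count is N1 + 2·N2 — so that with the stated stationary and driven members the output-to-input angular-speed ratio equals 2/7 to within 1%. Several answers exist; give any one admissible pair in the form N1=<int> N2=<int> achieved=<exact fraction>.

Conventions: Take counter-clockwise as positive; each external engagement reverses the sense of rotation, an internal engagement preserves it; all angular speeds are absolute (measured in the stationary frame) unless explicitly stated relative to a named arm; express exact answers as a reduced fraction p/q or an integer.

N1=16 N2=12 achieved=2/7

class = planetary set [ratio 2/7 wanted; Willis about the carrier]
Willis with ω_ring = 0: ω_arm/ω_sun = N1/(N1+N3); set equal to 2/7  ⇒  N3/N1 = 1/(2/7) − 1 = 5/2
N3 = N1 + 2·N2  ⇒  N2/N1 = (N3/N1 − 1)/2 = (5/2 − 1)/2 = 3/4
smallest multiple with N1 ≥ 12 and N2 ≥ 10: k = 4  ⇒  N1 = 4·4 = 16, N2 = 4·3 = 12 (N1 ≤ 40, N2 ≤ 30, N2 ≠ N1 ✓), N3 = 16 + 2·12 = 40
check: N1/(N1+N3) with N1 = 16, N3 = 40 gives 2/7; |achieved − target| = 0 ≤ 1/350 ✓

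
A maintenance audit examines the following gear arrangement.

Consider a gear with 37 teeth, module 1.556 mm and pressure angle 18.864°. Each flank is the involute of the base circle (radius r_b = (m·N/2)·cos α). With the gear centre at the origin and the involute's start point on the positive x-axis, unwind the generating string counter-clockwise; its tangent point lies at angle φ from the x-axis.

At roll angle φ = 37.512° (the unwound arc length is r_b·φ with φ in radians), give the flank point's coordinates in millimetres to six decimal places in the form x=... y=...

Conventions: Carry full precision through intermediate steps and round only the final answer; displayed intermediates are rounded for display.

topology: single-mesh involute geometry — m = 1.556, N = 37
pitch radius r_p = m·N/2 = 1.556·37/2 = 28.786000
base radius r_b = r_p·cos α = 28.786000·cos 18.864° = 27.239866
roll angle φ = 37.512° = 0.65470791 rad
x = r_b·(cos φ + φ·sin φ) = 32.467075
y = r_b·(sin φ − φ·cos φ) = 2.440593

x=32.467075 y=2.440593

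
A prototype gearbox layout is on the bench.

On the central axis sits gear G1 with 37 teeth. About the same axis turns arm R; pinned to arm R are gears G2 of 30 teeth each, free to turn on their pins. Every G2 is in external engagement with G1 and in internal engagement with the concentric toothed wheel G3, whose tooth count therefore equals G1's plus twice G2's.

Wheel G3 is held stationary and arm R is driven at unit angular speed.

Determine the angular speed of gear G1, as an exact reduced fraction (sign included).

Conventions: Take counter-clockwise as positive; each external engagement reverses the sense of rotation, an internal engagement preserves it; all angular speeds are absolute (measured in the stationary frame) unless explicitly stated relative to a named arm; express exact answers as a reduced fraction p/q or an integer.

134/37

planetary set (37T centre, 30T on arm, 97T internal) — Willis relation
ring teeth: 37 + 2·30 = 97
37(ω_sun−ω_arm) = −97(ω_ring−ω_arm),  ω_ring = 0, ω_arm = 1
ω_sun = 1 − (97/37)(0−1) = 134/37
exact speed ratio = 134/37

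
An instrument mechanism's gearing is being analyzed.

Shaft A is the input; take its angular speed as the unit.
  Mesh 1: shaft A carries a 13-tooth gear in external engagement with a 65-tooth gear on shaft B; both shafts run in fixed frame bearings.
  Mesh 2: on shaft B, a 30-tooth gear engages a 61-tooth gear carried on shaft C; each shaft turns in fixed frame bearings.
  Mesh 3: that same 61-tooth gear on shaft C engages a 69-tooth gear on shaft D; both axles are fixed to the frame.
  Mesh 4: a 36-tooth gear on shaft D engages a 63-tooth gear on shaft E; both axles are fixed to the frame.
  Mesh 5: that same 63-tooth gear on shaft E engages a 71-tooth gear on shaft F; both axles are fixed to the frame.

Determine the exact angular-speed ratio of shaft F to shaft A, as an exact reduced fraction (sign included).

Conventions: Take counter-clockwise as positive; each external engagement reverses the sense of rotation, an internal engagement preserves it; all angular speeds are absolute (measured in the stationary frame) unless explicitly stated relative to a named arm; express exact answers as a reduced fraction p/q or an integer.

class = fixed-axis compound train [5 meshes; 5 ratios multiply, 5 sense flips]
mesh 1 [13T→65T]: running ratio 1/5, sense −
mesh 2 [30T→61T]: running ratio 6/61, sense +
mesh 3 [61T→69T]: running ratio 2/23, sense −
mesh 4 [36T→63T]: running ratio 8/161, sense +
mesh 5 [63T→71T]: running ratio 72/1633, sense −
ω_out/ω_in = -72/1633

-72/1633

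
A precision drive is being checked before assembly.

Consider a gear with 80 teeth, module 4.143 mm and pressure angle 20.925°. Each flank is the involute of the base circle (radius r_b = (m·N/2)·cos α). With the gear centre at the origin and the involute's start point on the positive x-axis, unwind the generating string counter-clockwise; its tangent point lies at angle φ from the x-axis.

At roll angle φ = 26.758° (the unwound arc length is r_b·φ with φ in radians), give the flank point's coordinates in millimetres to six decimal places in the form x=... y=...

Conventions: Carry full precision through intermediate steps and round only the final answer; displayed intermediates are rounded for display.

x=170.761401 y=5.141791

recognized (one wheel, involute flank): single-mesh tooth geometry, m = 4.143, N = 80
pitch radius r_p = m·N/2 = 4.143·80/2 = 165.720000
base radius r_b = r_p·cos α = 165.720000·cos 20.925° = 154.790555
roll angle φ = 26.758° = 0.46701520 rad
x = r_b·(cos φ + φ·sin φ) = 170.761401
y = r_b·(sin φ − φ·cos φ) = 5.141791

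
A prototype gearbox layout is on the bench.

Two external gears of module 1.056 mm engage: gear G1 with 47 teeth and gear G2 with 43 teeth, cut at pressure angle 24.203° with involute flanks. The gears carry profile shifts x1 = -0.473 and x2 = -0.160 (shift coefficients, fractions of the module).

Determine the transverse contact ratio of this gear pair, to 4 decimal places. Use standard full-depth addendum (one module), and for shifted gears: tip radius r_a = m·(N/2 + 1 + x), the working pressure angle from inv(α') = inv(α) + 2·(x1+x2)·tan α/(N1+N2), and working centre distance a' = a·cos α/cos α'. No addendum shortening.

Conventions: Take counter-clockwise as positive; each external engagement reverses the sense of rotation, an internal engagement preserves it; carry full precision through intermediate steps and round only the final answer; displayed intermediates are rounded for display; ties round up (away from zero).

1.6673

recognized (one external pair, fixed centres): single-mesh tooth geometry, m = 1.056, N1 = 47, N2 = 43
base radii: r_b1 = 22.634640, r_b2 = 20.708288
tip radii: r_a1 = 25.372512, r_a2 = 23.591040
inv(α') = inv(24.203°) + 2·(-0.473-0.160)·tan α/(47+43) = 0.02073602  ⇒  α' = 22.23663°
a' = a·cos α / cos α' = 47.5200·cos 24.203°/cos 22.23663° = 46.825387
action lengths: √(r_a1²−r_b1²) = 11.464616, √(r_a2²−r_b2²) = 11.300619
base pitch p_b = π·m·cos α = 3.025907
CR = (11.464616 + 11.300619 − 46.825387·sin 22.23663°)/3.025907 = 1.667261
contact ratio ≈ 1.6673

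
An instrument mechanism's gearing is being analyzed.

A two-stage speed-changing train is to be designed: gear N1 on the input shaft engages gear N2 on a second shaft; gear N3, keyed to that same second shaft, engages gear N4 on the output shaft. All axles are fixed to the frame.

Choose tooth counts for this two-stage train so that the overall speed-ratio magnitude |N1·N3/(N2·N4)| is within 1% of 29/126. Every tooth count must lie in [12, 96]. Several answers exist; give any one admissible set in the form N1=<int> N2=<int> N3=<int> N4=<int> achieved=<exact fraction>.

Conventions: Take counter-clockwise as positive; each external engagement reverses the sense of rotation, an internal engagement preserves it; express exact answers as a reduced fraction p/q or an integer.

N1=12 N2=18 N3=29 N4=84 achieved=29/126

class = fixed-axis compound train [2-stage, 29/126 wanted]
target = 29/126 in lowest terms: an exact hit needs N1·N3 = k·29 and N2·N4 = k·126 for one integer k, every count in [12, 96]; additionally prefer no 1:1 stage (N1 ≠ N2, N3 ≠ N4)
k = 1…11: no 1:1-free in-range split of k·29 and k·126 into factor pairs; take k = 12
k = 12: N1·N3 = 348 = 12·29, N2·N4 = 1512 = 18·84
achieved = 12·29/(18·84) = 29/126; |achieved − target| = 0 ≤ 29/12600 ✓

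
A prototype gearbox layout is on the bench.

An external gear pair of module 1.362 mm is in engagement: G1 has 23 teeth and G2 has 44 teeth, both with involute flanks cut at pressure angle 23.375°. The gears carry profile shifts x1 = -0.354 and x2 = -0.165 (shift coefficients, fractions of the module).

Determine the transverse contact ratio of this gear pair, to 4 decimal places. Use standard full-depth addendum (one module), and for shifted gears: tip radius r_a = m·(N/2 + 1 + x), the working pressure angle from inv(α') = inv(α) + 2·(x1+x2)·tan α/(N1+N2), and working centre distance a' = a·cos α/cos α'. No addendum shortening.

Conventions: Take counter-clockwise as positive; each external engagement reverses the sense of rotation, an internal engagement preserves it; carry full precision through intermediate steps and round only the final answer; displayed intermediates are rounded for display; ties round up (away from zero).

1.6691

single-mesh involute tooth geometry (23T engaging 44T at module 1.362)
base radii: r_b1 = 14.377504, r_b2 = 27.504789
tip radii: r_a1 = 16.542852, r_a2 = 31.101270
inv(α') = inv(23.375°) + 2·(-0.354-0.165)·tan α/(23+44) = 0.01755379  ⇒  α' = 21.08089°
a' = a·cos α / cos α' = 45.6270·cos 23.375°/cos 21.08089° = 44.886377
action lengths: √(r_a1²−r_b1²) = 8.182502, √(r_a2²−r_b2²) = 14.518111
base pitch p_b = π·m·cos α = 3.927675
CR = (8.182502 + 14.518111 − 44.886377·sin 21.08089°)/3.927675 = 1.669087
contact ratio ≈ 1.6691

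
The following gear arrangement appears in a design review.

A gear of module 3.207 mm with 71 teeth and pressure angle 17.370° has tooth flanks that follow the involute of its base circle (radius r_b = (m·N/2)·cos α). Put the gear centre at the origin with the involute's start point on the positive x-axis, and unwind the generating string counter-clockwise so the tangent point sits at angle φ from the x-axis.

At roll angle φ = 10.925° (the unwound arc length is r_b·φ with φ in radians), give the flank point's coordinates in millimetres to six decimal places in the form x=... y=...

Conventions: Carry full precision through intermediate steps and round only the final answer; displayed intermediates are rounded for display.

recognized (one wheel, involute flank): single-mesh tooth geometry, m = 3.207, N = 71
pitch radius r_p = m·N/2 = 3.207·71/2 = 113.848500
base radius r_b = r_p·cos α = 113.848500·cos 17.370° = 108.656641
roll angle φ = 10.925° = 0.19067722 rad
x = r_b·(cos φ + φ·sin φ) = 110.613982
y = r_b·(sin φ − φ·cos φ) = 0.250179

x=110.613982 y=0.250179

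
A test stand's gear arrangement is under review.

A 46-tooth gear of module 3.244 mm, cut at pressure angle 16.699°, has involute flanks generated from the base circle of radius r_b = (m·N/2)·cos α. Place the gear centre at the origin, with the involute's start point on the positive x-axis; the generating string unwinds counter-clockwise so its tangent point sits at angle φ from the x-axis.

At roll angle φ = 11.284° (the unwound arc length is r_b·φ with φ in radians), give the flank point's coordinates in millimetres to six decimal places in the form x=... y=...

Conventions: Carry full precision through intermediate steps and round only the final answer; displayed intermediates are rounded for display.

x=72.837964 y=0.181264

topology: single-mesh involute geometry — m = 3.244, N = 46
pitch radius r_p = m·N/2 = 3.244·46/2 = 74.612000
base radius r_b = r_p·cos α = 74.612000·cos 16.699° = 71.465426
roll angle φ = 11.284° = 0.19694295 rad
x = r_b·(cos φ + φ·sin φ) = 72.837964
y = r_b·(sin φ − φ·cos φ) = 0.181264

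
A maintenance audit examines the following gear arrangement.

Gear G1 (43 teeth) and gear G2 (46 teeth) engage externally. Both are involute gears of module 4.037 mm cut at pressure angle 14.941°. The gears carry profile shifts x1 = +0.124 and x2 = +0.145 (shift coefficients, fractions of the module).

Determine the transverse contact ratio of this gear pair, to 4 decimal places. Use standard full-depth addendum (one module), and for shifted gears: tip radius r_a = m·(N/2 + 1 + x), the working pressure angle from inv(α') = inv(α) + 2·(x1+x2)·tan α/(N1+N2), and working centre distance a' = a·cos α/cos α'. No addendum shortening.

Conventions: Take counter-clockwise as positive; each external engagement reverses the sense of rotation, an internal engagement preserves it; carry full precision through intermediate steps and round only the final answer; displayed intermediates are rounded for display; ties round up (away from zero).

1.9651

single-mesh involute tooth geometry (43T engaging 46T at module 4.037)
base radii: r_b1 = 83.861103, r_b2 = 89.711878
tip radii: r_a1 = 91.333088, r_a2 = 97.473365
inv(α') = inv(14.941°) + 2·(+0.124+0.145)·tan α/(43+46) = 0.00768924  ⇒  α' = 16.13574°
a' = a·cos α / cos α' = 179.6465·cos 14.941°/cos 16.13574° = 180.691128
action lengths: √(r_a1²−r_b1²) = 36.180773, √(r_a2²−r_b2²) = 38.116084
base pitch p_b = π·m·cos α = 12.253834
CR = (36.180773 + 38.116084 − 180.691128·sin 16.13574°)/12.253834 = 1.965123
contact ratio ≈ 1.9651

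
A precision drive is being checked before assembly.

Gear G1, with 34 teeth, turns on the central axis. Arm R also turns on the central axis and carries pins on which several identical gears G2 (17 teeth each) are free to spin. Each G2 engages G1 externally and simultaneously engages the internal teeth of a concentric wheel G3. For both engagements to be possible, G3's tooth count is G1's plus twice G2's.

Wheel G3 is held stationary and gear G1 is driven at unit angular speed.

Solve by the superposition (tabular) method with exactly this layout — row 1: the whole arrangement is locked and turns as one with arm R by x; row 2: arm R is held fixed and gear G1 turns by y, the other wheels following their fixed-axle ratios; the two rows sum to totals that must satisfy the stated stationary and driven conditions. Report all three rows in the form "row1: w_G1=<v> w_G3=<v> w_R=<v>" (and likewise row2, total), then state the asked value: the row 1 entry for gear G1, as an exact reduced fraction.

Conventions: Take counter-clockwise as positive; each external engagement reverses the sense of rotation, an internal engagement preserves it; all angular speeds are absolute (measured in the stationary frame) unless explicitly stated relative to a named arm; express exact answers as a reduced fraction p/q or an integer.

topology: planetary set — G1 34T / G2 17T / G3 68T, arm = carrier (Willis)
row 1 — lock + rotate with arm: ω_sun = ω_ring = ω_arm = x
row 2: sun turns y, ring = −(34/68)·y, arm 0
boundary: total ω_ring = x − (34/68)·y = 0 and total ω_sun = x + y = 1  ⇒  y = 2/3, x = 1/3
row 2 ring = −(34/68)·2/3 = -1/3
totals (row 1 + row 2): sun 1/3 + 2/3 = 1, ring 1/3 + (-1/3) = 0, arm 1/3 + 0 = 1/3
asked cell (row1, sun) = 1/3

row1: w_G1=1/3 w_G3=1/3 w_R=1/3
row2: w_G1=2/3 w_G3=-1/3 w_R=0
total: w_G1=1 w_G3=0 w_R=1/3
asked value: 1/3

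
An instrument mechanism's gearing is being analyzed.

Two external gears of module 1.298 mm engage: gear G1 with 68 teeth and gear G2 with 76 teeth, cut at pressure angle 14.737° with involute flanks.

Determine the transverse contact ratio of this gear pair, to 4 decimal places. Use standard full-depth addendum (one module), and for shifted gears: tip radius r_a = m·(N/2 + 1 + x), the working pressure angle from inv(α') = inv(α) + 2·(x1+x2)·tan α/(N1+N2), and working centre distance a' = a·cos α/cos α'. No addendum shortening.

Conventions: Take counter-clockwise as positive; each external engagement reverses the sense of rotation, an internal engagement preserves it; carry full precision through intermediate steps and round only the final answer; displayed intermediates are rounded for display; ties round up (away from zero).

2.2156

recognized (one external pair, fixed centres): single-mesh tooth geometry, m = 1.298, N1 = 68, N2 = 76
base radii: r_b1 = 42.680220, r_b2 = 47.701422
tip radii: r_a1 = 45.430000, r_a2 = 50.622000
no profile shift: α' = α, a' = a
action lengths: √(r_a1²−r_b1²) = 15.565467, √(r_a2²−r_b2²) = 16.945832
base pitch p_b = π·m·cos α = 3.943643
CR = (15.565467 + 16.945832 − 93.456000·sin 14.73700°)/3.943643 = 2.215648
contact ratio ≈ 2.2156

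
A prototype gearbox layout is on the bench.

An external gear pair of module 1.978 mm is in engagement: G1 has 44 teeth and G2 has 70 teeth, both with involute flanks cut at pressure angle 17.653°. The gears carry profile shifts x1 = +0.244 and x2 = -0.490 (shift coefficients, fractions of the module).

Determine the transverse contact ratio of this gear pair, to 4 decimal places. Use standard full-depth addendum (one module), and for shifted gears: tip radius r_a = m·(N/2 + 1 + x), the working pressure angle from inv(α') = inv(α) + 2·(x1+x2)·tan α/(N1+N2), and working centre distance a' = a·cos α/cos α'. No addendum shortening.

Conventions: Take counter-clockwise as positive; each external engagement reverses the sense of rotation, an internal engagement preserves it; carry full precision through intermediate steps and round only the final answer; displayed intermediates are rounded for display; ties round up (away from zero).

1.9353

class = single-mesh tooth geometry [involute pair 44T × 70T, m = 1.978]
base radii: r_b1 = 41.466856, r_b2 = 65.969998
tip radii: r_a1 = 45.976632, r_a2 = 70.238780
inv(α') = inv(17.653°) + 2·(+0.244-0.490)·tan α/(44+70) = 0.00876068  ⇒  α' = 16.83649°
a' = a·cos α / cos α' = 112.7460·cos 17.653°/cos 16.83649° = 112.248355
action lengths: √(r_a1²−r_b1²) = 19.858261, √(r_a2²−r_b2²) = 24.113182
base pitch p_b = π·m·cos α = 5.921453
CR = (19.858261 + 24.113182 − 112.248355·sin 16.83649°)/5.921453 = 1.935280
contact ratio ≈ 1.9353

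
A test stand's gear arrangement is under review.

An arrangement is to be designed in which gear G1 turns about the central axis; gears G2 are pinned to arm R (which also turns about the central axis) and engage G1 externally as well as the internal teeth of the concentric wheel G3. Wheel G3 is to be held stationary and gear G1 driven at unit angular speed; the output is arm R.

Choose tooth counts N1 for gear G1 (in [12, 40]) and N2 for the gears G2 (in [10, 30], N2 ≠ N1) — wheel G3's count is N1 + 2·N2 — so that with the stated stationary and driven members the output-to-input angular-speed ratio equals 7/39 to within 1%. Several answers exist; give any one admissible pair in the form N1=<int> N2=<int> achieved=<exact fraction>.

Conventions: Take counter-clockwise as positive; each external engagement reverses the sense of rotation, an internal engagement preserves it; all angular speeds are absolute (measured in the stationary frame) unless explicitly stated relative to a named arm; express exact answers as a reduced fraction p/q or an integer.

design class (target 7/39): planetary set
Willis with ω_ring = 0: ω_arm/ω_sun = N1/(N1+N3); set equal to 7/39  ⇒  N3/N1 = 1/(7/39) − 1 = 32/7
N3 = N1 + 2·N2  ⇒  N2/N1 = (N3/N1 − 1)/2 = (32/7 − 1)/2 = 25/14
smallest multiple with N1 ≥ 12 and N2 ≥ 10: k = 1  ⇒  N1 = 1·14 = 14, N2 = 1·25 = 25 (N1 ≤ 40, N2 ≤ 30, N2 ≠ N1 ✓), N3 = 14 + 2·25 = 64
check: N1/(N1+N3) with N1 = 14, N3 = 64 gives 7/39; |achieved − target| = 0 ≤ 7/3900 ✓

N1=14 N2=25 achieved=7/39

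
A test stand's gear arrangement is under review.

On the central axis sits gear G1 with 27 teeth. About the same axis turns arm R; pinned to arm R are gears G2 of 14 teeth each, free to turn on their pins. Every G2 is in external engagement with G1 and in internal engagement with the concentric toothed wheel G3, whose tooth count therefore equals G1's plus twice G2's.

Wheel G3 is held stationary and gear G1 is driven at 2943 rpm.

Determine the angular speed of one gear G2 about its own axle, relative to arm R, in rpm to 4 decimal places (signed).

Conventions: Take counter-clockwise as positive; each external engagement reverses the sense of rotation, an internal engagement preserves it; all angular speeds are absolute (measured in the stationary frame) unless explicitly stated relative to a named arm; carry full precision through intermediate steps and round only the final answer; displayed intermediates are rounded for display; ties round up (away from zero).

recognized (axles ride arm R): planetary set, 27/14/55 teeth
normalise by the input: solve with ω_sun = 1, then scale by 2943 rpm
ring teeth: 27 + 2·14 = 55
27(ω_sun−ω_arm) = −55(ω_ring−ω_arm),  ω_ring = 0, ω_sun = 1
27(1−ω_arm) = −55(0−ω_arm)  ⇒  82·ω_arm = 27  ⇒  ω_arm = 27/82
sun–planet mesh: 27·(1−27/82) = −14·(ω_p−ω_arm)  ⇒  ω_p−ω_arm = -1485/1148
scale: ω_p−ω_arm = -1485/1148 × 2943 rpm = -3806.9294 rpm

-3806.9294 rpm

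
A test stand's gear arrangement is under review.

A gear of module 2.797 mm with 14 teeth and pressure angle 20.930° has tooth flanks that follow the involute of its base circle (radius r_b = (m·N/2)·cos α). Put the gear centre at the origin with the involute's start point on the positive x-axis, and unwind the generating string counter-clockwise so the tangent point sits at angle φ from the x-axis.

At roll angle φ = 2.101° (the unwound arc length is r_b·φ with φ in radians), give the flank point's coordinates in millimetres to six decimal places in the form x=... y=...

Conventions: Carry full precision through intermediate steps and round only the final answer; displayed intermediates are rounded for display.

recognized (one wheel, involute flank): single-mesh tooth geometry, m = 2.797, N = 14
pitch radius r_p = m·N/2 = 2.797·14/2 = 19.579000
base radius r_b = r_p·cos α = 19.579000·cos 20.930° = 18.287130
roll angle φ = 2.101° = 0.03666937 rad
x = r_b·(cos φ + φ·sin φ) = 18.299420
y = r_b·(sin φ − φ·cos φ) = 0.000301

x=18.299420 y=0.000301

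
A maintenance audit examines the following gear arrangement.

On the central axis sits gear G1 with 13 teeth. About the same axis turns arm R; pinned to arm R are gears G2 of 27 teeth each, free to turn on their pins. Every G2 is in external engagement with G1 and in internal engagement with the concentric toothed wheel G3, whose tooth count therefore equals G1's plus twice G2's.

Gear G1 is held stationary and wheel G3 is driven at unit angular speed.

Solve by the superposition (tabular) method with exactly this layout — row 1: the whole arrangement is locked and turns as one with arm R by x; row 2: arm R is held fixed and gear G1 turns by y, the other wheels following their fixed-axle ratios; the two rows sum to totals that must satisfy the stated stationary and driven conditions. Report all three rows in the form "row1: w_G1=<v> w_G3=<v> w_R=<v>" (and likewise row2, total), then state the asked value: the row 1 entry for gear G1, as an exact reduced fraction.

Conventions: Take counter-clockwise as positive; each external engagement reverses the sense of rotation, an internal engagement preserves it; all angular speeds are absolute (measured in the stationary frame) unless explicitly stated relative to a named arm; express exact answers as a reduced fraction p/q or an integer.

recognized (axles ride arm R): planetary set, 13/27/67 teeth
row 1 (train locked, turned with arm): all members turn x
row 2 (arm held, sun turns y): ω_ring = −(13/67)·y, ω_arm = 0
boundary: total ω_sun = x + y = 0 and total ω_ring = x − (13/67)·y = 1  ⇒  y = -67/80, x = 67/80
row 2 ring = −(13/67)·(-67/80) = 13/80
totals (row 1 + row 2): sun 67/80 + (-67/80) = 0, ring 67/80 + 13/80 = 1, arm 67/80 + 0 = 67/80
asked cell (row1, sun) = 67/80

row1: w_G1=67/80 w_G3=67/80 w_R=67/80
row2: w_G1=-67/80 w_G3=13/80 w_R=0
total: w_G1=0 w_G3=1 w_R=67/80
asked value: 67/80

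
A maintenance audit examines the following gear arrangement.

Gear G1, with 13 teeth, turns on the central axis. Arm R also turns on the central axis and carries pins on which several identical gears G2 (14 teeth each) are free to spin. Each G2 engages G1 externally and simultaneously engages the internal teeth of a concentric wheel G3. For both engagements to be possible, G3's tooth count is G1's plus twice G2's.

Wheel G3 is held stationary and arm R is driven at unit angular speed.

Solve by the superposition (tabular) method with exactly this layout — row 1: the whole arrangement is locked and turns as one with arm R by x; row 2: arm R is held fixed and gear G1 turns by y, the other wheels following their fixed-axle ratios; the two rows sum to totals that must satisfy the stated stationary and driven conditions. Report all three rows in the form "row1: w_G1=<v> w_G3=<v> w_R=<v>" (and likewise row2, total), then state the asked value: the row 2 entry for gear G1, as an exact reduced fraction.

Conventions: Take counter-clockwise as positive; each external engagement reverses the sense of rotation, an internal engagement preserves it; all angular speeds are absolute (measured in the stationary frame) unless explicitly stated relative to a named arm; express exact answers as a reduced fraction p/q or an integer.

row1: w_G1=1 w_G3=1 w_R=1
row2: w_G1=41/13 w_G3=-1 w_R=0
total: w_G1=54/13 w_G3=0 w_R=1
asked value: 41/13

class = planetary set [G3 = 13+2·14 = 41; Willis about the carrier]
row 1 — lock + rotate with arm: ω_sun = ω_ring = ω_arm = x
row 2: sun turns y, ring = −(13/41)·y, arm 0
boundary: total ω_ring = x − (13/41)·y = 0 and total ω_arm = x = 1  ⇒  y = 41/13, x = 1
row 2 ring = −(13/41)·41/13 = -1
totals (row 1 + row 2): sun 1 + 41/13 = 54/13, ring 1 + (-1) = 0, arm 1 + 0 = 1
asked cell (row2, sun) = 41/13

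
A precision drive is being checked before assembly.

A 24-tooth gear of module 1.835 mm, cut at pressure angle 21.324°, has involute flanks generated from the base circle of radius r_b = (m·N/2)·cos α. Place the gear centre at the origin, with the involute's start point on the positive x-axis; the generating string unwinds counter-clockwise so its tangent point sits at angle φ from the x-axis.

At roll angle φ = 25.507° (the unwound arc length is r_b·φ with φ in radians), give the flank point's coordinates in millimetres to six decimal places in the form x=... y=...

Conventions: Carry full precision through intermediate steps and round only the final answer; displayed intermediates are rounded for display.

x=22.445528 y=0.591392

topology: single-mesh involute geometry — m = 1.835, N = 24
pitch radius r_p = m·N/2 = 1.835·24/2 = 22.020000
base radius r_b = r_p·cos α = 22.020000·cos 21.324° = 20.512489
roll angle φ = 25.507° = 0.44518113 rad
x = r_b·(cos φ + φ·sin φ) = 22.445528
y = r_b·(sin φ − φ·cos φ) = 0.591392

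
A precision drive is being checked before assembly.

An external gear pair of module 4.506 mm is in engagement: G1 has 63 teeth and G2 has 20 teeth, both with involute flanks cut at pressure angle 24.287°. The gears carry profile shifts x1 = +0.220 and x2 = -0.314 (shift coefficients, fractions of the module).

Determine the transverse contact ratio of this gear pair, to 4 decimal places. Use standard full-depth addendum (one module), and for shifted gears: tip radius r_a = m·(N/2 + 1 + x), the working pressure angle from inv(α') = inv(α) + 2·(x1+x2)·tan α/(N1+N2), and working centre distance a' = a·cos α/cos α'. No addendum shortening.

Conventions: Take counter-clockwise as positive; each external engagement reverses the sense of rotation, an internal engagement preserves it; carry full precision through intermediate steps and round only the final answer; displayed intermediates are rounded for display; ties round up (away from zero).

single-mesh involute tooth geometry (63T engaging 20T at module 4.506)
base radii: r_b1 = 129.376919, r_b2 = 41.072038
tip radii: r_a1 = 147.436320, r_a2 = 48.151116
inv(α') = inv(24.287°) + 2·(+0.220-0.314)·tan α/(63+20) = 0.02633398  ⇒  α' = 23.99547°
a' = a·cos α / cos α' = 186.9990·cos 24.287°/cos 23.99547° = 186.573039
action lengths: √(r_a1²−r_b1²) = 70.704181, √(r_a2²−r_b2²) = 25.132005
base pitch p_b = π·m·cos α = 12.903161
CR = (70.704181 + 25.132005 − 186.573039·sin 23.99547°)/12.903161 = 1.547185
contact ratio ≈ 1.5472

1.5472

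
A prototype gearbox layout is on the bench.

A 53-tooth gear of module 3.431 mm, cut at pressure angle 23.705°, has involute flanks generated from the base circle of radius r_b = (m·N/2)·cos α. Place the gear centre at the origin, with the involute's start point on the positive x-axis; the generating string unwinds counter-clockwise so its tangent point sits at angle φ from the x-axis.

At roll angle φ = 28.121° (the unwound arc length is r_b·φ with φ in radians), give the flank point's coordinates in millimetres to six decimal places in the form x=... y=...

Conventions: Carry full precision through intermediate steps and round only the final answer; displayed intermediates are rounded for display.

x=92.681427 y=3.202511

recognized (one wheel, involute flank): single-mesh tooth geometry, m = 3.431, N = 53
pitch radius r_p = m·N/2 = 3.431·53/2 = 90.921500
base radius r_b = r_p·cos α = 90.921500·cos 23.705° = 83.250227
roll angle φ = 28.121° = 0.49080404 rad
x = r_b·(cos φ + φ·sin φ) = 92.681427
y = r_b·(sin φ − φ·cos φ) = 3.202511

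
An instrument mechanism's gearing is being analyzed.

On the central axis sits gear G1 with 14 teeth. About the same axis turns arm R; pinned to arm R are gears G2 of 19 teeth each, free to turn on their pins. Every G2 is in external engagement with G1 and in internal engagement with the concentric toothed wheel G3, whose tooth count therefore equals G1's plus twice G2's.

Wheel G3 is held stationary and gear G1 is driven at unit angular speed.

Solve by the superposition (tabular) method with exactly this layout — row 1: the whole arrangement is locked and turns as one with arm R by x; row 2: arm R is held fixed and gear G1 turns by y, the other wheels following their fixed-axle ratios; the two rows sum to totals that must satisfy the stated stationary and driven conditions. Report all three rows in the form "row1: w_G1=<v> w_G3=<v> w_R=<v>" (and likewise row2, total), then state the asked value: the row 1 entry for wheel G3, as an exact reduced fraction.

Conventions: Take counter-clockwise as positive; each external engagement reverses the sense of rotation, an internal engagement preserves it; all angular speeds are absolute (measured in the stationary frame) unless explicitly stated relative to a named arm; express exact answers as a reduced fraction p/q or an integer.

row1: w_G1=7/33 w_G3=7/33 w_R=7/33
row2: w_G1=26/33 w_G3=-7/33 w_R=0
total: w_G1=1 w_G3=0 w_R=7/33
asked value: 7/33

recognized (axles ride arm R): planetary set, 14/19/52 teeth
row 1 (train locked, turned with arm): all members turn x
row 2 — arm fixed, fixed-axis ratios: sun y, ring −(14/52)·y, arm 0
boundary: total ω_ring = x − (14/52)·y = 0 and total ω_sun = x + y = 1  ⇒  y = 26/33, x = 7/33
row 2 ring = −(14/52)·26/33 = -7/33
totals (row 1 + row 2): sun 7/33 + 26/33 = 1, ring 7/33 + (-7/33) = 0, arm 7/33 + 0 = 7/33
asked cell (row1, ring) = 7/33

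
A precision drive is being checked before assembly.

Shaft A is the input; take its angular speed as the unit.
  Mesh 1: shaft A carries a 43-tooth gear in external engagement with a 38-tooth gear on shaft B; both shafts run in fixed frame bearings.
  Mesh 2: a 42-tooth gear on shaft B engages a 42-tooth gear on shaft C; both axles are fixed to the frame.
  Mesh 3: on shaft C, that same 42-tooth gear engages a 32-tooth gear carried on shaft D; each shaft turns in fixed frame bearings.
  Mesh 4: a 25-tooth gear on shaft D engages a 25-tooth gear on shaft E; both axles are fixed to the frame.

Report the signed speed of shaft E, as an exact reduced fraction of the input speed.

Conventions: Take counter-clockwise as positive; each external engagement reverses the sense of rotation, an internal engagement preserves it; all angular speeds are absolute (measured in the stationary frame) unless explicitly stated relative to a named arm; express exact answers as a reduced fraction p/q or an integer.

903/608

4-mesh fixed-axis compound train (all bearings frame-fixed)
mesh 1 [43T→38T]: |ω|/ω_in = 1×43/38 = 43/38, sense flips to −
mesh 2 [42T→42T]: |ω|/ω_in = (43/38)×42/42 = 43/38, sense flips to +
mesh 3 [42T→32T]: |ω|/ω_in = (43/38)×42/32 = 903/608, sense flips to −
mesh 4 [25T→25T]: |ω|/ω_in = (903/608)×25/25 = 903/608, sense flips to +
signed output speed (× input speed) = 903/608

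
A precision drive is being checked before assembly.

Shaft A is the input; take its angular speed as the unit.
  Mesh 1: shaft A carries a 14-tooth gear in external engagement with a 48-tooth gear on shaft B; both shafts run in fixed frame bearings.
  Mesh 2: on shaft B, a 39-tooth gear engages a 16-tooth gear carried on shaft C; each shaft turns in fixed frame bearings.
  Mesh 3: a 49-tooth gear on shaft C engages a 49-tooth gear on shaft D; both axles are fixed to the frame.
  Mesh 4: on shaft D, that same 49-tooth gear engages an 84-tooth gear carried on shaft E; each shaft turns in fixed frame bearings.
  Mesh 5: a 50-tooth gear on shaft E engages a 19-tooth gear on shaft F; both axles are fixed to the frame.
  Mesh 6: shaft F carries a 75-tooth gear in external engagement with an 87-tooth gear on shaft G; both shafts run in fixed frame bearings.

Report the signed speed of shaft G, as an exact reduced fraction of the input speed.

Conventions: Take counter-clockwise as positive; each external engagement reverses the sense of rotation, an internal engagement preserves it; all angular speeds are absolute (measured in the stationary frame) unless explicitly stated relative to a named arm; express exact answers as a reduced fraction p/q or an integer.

6-mesh fixed-axis compound train (all bearings frame-fixed)
mesh 1 [14T→48T]: |ω|/ω_in = 1×14/48 = 7/24, sense flips to −
mesh 2 [39T→16T]: |ω|/ω_in = (7/24)×39/16 = 91/128, sense flips to +
mesh 3 [49T→49T]: |ω|/ω_in = (91/128)×49/49 = 91/128, sense flips to −
mesh 4 [49T→84T]: |ω|/ω_in = (91/128)×49/84 = 637/1536, sense flips to +
mesh 5 [50T→19T]: |ω|/ω_in = (637/1536)×50/19 = 15925/14592, sense flips to −
mesh 6 [75T→87T]: |ω|/ω_in = (15925/14592)×75/87 = 398125/423168, sense flips to +
signed output speed (× input speed) = 398125/423168

398125/423168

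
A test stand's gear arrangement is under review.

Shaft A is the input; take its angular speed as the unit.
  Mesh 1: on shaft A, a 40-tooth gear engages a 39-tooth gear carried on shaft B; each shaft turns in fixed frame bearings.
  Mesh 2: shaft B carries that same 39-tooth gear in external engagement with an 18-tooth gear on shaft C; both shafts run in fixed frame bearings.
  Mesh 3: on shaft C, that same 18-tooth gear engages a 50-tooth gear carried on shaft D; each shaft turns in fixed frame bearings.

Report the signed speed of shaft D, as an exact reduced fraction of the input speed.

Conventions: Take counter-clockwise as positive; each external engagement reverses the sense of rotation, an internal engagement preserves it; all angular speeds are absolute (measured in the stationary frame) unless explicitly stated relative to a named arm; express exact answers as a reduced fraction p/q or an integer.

3-mesh fixed-axis compound train (all bearings frame-fixed)
mesh 1 [40T→39T]: |ω|/ω_in = 1×40/39 = 40/39, sense flips to −
mesh 2 [39T→18T]: |ω|/ω_in = (40/39)×39/18 = 20/9, sense flips to +
mesh 3 [18T→50T]: |ω|/ω_in = (20/9)×18/50 = 4/5, sense flips to −
signed output speed (× input speed) = -4/5

-4/5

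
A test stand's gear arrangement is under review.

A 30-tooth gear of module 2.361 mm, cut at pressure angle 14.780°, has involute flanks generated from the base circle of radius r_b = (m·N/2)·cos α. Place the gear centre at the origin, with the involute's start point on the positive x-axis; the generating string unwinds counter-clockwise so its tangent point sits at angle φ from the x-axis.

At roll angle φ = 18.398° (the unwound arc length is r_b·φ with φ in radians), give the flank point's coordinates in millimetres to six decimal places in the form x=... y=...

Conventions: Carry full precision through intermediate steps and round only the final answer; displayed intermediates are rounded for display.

topology: single-mesh involute geometry — m = 2.361, N = 30
pitch radius r_p = m·N/2 = 2.361·30/2 = 35.415000
base radius r_b = r_p·cos α = 35.415000·cos 14.780° = 34.243206
roll angle φ = 18.398° = 0.32110568 rad
x = r_b·(cos φ + φ·sin φ) = 35.963348
y = r_b·(sin φ − φ·cos φ) = 0.374035

x=35.963348 y=0.374035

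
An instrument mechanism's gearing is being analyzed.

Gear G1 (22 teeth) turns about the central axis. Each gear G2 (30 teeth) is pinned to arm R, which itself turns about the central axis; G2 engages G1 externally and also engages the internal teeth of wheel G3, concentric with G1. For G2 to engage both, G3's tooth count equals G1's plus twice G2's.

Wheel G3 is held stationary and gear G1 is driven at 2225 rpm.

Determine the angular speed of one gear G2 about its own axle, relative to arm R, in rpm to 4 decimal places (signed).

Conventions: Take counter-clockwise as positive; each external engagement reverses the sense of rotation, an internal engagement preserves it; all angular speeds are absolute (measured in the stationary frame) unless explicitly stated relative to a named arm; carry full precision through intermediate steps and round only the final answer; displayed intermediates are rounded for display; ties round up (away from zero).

recognized (axles ride arm R): planetary set, 22/30/82 teeth
normalise by the input: solve with ω_sun = 1, then scale by 2225 rpm
ring teeth: 22 + 2·30 = 82
22(ω_sun−ω_arm) = −82(ω_ring−ω_arm),  ω_ring = 0, ω_sun = 1
22(1−ω_arm) = −82(0−ω_arm)  ⇒  104·ω_arm = 22  ⇒  ω_arm = 11/52
sun–planet mesh: 22·(1−11/52) = −30·(ω_p−ω_arm)  ⇒  ω_p−ω_arm = -451/780
scale: ω_p−ω_arm = -451/780 × 2225 rpm = -1286.5064 rpm

-1286.5064 rpm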